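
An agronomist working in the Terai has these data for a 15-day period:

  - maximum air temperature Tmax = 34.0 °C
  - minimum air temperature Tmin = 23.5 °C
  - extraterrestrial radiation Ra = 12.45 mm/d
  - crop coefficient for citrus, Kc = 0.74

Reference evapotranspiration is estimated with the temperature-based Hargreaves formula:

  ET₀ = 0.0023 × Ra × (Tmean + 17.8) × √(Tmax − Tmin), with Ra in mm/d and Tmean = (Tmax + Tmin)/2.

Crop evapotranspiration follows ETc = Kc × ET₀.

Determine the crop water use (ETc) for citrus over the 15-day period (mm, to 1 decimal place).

Tmean = (34.0 + 23.5)/2 = 28.75 °C
ET₀ = 0.0023 × 12.45 × (28.75 + 17.8) × √10.5 = 0.0023 × 12.45 × 46.55 × 3.2404 = 4.3193 mm/d
ETc = Kc × ET₀ = 0.74 × 4.3193 = 3.1963 mm/d
Over 15 days: 3.1963 × 15 = 47.945 mm

47.9 mm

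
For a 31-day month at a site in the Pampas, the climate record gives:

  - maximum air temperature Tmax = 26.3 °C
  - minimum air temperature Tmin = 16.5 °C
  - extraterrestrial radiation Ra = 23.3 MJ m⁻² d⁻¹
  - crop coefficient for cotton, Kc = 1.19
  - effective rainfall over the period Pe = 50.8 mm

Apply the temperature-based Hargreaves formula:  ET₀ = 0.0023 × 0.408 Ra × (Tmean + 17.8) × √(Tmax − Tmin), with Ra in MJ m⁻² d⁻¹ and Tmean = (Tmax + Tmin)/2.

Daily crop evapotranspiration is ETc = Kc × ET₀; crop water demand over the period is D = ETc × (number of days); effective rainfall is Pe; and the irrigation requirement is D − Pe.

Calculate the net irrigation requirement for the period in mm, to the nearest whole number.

Tmean = (26.3 + 16.5)/2 = 21.40 °C
0.408 Ra = 0.408 × 23.3 = 9.5064 mm/d equivalent
ET₀ = 0.0023 × 9.5064 × (21.40 + 17.8) × √9.8 = 0.0023 × 9.5064 × 39.20 × 3.1305 = 2.6831 mm/d
ETc = Kc × ET₀ = 1.19 × 2.6831 = 3.1929 mm/d
Crop demand D = ETc × 31 d = 3.1929 × 31 = 98.980 mm
D − Pe = 98.980 − 50.8 = 48.180 mm

48 mm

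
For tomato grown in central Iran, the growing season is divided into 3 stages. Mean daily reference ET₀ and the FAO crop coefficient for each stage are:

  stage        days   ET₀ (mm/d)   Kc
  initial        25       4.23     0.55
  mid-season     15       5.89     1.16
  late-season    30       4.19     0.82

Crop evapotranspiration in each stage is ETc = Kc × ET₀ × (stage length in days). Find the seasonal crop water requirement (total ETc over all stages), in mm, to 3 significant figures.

initial: 0.55 × 4.23 × 25 = 58.16 mm
mid-season: 1.16 × 5.89 × 15 = 102.49 mm
late-season: 0.82 × 4.19 × 30 = 103.07 mm
Seasonal total = 263.72 mm

264 mm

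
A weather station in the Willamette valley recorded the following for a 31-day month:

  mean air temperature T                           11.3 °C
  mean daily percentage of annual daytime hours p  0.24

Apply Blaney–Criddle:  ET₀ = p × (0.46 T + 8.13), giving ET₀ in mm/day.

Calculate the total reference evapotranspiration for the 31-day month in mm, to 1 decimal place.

99.2 mm

ET₀ = 0.24 × (0.46 × 11.3 + 8.13) = 0.24 × 13.328 = 3.1987 mm/d
Monthly total = 3.1987 × 31 = 99.160 mm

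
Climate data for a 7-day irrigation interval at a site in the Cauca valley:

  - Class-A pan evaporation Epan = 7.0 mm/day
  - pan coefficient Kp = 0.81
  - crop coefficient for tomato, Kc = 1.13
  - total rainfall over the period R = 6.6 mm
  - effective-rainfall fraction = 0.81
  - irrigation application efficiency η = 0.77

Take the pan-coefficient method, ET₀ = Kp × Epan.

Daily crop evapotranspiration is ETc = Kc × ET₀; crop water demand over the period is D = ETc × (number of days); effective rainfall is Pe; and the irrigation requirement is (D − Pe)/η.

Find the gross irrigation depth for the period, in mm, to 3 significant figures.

ET₀ = 0.81 × 7.0 = 5.6700 mm/d
ETc = Kc × ET₀ = 1.13 × 5.6700 = 6.4071 mm/d
Crop demand D = ETc × 7 d = 6.4071 × 7 = 44.850 mm
Pe = 0.81 × 6.6 = 5.346 mm
D − Pe = 44.850 − 5.346 = 39.504 mm
Gross irrigation = 39.504 / 0.77 = 51.304 mm

51.3 mm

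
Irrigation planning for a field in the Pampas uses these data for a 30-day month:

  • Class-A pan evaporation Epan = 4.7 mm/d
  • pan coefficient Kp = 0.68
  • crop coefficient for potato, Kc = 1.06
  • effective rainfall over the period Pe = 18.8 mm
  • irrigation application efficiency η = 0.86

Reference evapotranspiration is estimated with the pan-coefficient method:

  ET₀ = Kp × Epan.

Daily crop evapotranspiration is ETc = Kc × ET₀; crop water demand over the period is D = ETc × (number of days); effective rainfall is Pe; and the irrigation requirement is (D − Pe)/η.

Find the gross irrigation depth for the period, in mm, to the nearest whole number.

96 mm

ET₀ = 0.68 × 4.7 = 3.1960 mm/d
ETc = Kc × ET₀ = 1.06 × 3.1960 = 3.3878 mm/d
Crop demand D = ETc × 30 d = 3.3878 × 30 = 101.634 mm
D − Pe = 101.634 − 18.8 = 82.834 mm
Gross irrigation = 82.834 / 0.86 = 96.319 mm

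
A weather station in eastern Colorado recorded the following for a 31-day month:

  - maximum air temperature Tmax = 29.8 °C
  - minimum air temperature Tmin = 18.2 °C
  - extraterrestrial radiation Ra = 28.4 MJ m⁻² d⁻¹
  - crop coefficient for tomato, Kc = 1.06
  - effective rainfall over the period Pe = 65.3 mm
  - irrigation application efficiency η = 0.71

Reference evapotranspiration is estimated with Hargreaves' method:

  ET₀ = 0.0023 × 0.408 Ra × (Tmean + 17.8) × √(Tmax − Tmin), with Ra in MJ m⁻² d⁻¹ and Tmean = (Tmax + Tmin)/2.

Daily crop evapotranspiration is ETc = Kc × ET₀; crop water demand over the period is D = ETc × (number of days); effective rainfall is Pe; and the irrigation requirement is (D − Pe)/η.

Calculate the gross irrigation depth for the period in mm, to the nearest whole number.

Tmean = (29.8 + 18.2)/2 = 24.00 °C
0.408 Ra = 0.408 × 28.4 = 11.5872 mm/d equivalent
ET₀ = 0.0023 × 11.5872 × (24.00 + 17.8) × √11.6 = 0.0023 × 11.5872 × 41.80 × 3.4059 = 3.7942 mm/d
ETc = Kc × ET₀ = 1.06 × 3.7942 = 4.0219 mm/d
Crop demand D = ETc × 31 d = 4.0219 × 31 = 124.679 mm
D − Pe = 124.679 − 65.3 = 59.379 mm
Gross irrigation = 59.379 / 0.71 = 83.632 mm

84 mm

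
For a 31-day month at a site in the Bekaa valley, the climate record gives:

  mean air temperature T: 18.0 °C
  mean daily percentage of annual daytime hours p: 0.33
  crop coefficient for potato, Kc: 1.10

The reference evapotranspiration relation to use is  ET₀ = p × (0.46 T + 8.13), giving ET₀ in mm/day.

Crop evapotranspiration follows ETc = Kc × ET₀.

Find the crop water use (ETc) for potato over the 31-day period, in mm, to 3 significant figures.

185 mm

ET₀ = 0.33 × (0.46 × 18.0 + 8.13) = 0.33 × 16.410 = 5.4153 mm/d
ETc = Kc × ET₀ = 1.10 × 5.4153 = 5.9568 mm/d
Over 31 days: 5.9568 × 31 = 184.661 mm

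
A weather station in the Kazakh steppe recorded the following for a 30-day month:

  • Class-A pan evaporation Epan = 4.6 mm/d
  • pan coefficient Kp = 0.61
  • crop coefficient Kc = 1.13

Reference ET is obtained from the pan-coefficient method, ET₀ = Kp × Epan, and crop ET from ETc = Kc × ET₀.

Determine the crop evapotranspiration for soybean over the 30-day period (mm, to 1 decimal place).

95.1 mm

ET₀ = 0.61 × 4.6 = 2.8060 mm/d
ETc = Kc × ET₀ = 1.13 × 2.8060 = 3.1708 mm/d
Over 30 days: 3.1708 × 30 = 95.124 mm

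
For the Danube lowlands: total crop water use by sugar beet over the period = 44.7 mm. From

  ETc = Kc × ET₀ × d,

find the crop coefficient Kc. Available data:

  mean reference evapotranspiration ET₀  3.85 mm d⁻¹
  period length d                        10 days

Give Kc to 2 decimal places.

1.16

ETc = Kc × ET₀ × d  ⇒  Kc = ETc / (ET₀ × d)
Kc = 44.7 / (3.85 × 10) = 44.7 / 38.50 = 1.1610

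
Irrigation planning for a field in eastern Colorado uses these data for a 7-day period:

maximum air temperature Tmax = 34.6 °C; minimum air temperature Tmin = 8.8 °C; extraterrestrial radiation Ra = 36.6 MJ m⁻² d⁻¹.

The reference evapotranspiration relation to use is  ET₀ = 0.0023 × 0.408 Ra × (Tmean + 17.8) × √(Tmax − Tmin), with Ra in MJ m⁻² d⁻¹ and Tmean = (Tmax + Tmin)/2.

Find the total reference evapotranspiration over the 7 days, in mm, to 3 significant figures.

Tmean = (34.6 + 8.8)/2 = 21.70 °C
0.408 Ra = 0.408 × 36.6 = 14.9328 mm/d equivalent
ET₀ = 0.0023 × 14.9328 × (21.70 + 17.8) × √25.8 = 0.0023 × 14.9328 × 39.50 × 5.0794 = 6.8909 mm/d
Over 7 days: 6.8909 × 7 = 48.236 mm

48.2 mm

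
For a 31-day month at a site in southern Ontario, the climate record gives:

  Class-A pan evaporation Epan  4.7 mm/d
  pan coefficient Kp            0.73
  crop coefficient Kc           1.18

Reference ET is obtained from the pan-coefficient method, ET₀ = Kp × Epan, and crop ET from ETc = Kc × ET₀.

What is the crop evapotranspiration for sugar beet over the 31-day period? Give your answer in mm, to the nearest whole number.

ET₀ = 0.73 × 4.7 = 3.4310 mm/d
ETc = Kc × ET₀ = 1.18 × 3.4310 = 4.0486 mm/d
Over 31 days: 4.0486 × 31 = 125.507 mm

126 mm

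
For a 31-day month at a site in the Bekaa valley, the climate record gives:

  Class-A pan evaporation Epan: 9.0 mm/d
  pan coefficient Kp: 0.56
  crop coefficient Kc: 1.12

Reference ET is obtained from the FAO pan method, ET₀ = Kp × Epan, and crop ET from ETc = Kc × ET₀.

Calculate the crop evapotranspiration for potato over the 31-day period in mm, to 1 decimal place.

175.0 mm

ET₀ = 0.56 × 9.0 = 5.0400 mm/d
ETc = Kc × ET₀ = 1.12 × 5.0400 = 5.6448 mm/d
Over 31 days: 5.6448 × 31 = 174.989 mm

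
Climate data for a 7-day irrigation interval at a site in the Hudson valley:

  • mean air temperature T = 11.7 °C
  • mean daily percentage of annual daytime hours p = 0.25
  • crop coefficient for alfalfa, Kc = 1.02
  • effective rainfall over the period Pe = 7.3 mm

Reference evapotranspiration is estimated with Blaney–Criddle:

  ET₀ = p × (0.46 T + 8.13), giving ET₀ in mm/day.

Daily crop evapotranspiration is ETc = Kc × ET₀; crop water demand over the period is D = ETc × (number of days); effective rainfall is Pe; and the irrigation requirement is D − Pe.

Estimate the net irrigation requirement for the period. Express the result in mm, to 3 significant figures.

16.8 mm

ET₀ = 0.25 × (0.46 × 11.7 + 8.13) = 0.25 × 13.512 = 3.3780 mm/d
ETc = Kc × ET₀ = 1.02 × 3.3780 = 3.4456 mm/d
Crop demand D = ETc × 7 d = 3.4456 × 7 = 24.119 mm
D − Pe = 24.119 − 7.3 = 16.819 mm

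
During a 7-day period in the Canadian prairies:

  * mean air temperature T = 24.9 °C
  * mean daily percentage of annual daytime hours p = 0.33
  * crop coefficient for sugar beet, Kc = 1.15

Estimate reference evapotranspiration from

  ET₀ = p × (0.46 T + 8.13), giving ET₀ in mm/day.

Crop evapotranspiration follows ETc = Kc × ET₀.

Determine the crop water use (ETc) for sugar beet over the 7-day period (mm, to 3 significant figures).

ET₀ = 0.33 × (0.46 × 24.9 + 8.13) = 0.33 × 19.584 = 6.4627 mm/d
ETc = Kc × ET₀ = 1.15 × 6.4627 = 7.4321 mm/d
Over 7 days: 7.4321 × 7 = 52.025 mm

52.0 mm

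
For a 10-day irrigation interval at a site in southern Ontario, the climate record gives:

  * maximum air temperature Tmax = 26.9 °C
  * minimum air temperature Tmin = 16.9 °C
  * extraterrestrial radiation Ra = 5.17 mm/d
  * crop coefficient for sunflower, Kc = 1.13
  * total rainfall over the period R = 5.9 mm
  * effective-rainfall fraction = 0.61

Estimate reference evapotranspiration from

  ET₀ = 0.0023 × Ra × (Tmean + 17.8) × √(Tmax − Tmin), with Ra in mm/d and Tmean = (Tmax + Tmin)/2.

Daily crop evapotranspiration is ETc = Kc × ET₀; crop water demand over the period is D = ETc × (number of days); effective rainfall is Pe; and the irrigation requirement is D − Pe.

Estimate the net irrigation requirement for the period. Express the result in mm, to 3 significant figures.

Tmean = (26.9 + 16.9)/2 = 21.90 °C
ET₀ = 0.0023 × 5.17 × (21.90 + 17.8) × √10.0 = 0.0023 × 5.17 × 39.70 × 3.1623 = 1.4928 mm/d
ETc = Kc × ET₀ = 1.13 × 1.4928 = 1.6869 mm/d
Crop demand D = ETc × 10 d = 1.6869 × 10 = 16.869 mm
Pe = 0.61 × 5.9 = 3.599 mm
D − Pe = 16.869 − 3.599 = 13.270 mm

13.3 mm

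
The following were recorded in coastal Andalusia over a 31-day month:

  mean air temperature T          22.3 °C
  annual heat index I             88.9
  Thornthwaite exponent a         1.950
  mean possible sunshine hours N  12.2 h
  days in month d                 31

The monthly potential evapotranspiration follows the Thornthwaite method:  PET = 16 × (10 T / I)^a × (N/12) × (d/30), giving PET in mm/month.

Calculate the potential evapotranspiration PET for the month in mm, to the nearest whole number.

10T/I = 10 × 22.3 / 88.9 = 2.5084
(10T/I)^a = 2.5084^1.950 = 6.0093
Uncorrected PET = 16 × 6.0093 = 96.149 mm
Correction = (N/12)(d/30) = (12.2/12)(31/30) = 1.0506
PET = 96.149 × 1.0506 = 101.014 mm/month

101 mm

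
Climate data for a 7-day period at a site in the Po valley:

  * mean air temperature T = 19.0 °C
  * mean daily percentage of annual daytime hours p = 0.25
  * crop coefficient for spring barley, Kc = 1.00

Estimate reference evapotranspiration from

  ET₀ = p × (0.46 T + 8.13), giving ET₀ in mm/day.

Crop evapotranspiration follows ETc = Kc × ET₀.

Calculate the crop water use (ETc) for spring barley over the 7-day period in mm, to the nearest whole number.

30 mm

ET₀ = 0.25 × (0.46 × 19.0 + 8.13) = 0.25 × 16.870 = 4.2175 mm/d
ETc = Kc × ET₀ = 1.00 × 4.2175 = 4.2175 mm/d
Over 7 days: 4.2175 × 7 = 29.523 mm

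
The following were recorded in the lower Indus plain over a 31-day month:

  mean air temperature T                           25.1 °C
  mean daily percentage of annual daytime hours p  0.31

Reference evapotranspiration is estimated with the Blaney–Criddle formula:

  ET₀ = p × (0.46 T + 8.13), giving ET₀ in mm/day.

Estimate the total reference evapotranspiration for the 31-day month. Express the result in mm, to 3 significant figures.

ET₀ = 0.31 × (0.46 × 25.1 + 8.13) = 0.31 × 19.676 = 6.0996 mm/d
Monthly total = 6.0996 × 31 = 189.088 mm

189 mm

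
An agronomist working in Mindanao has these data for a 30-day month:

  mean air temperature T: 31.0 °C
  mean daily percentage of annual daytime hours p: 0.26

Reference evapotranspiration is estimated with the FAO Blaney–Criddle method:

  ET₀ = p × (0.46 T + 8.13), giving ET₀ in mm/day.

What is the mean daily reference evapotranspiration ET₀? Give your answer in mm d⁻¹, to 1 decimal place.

ET₀ = 0.26 × (0.46 × 31.0 + 8.13) = 0.26 × 22.390 = 5.8214 mm/d

5.8 mm d⁻¹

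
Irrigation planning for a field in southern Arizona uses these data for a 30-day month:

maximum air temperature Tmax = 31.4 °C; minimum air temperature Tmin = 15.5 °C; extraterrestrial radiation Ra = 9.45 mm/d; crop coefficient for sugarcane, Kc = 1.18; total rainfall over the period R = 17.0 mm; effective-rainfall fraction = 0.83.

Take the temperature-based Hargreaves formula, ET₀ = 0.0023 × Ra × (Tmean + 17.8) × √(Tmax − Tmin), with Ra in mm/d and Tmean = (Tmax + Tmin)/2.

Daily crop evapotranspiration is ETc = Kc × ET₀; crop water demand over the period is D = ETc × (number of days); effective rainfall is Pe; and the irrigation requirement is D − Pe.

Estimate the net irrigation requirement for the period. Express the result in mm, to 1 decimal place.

112.4 mm

Tmean = (31.4 + 15.5)/2 = 23.45 °C
ET₀ = 0.0023 × 9.45 × (23.45 + 17.8) × √15.9 = 0.0023 × 9.45 × 41.25 × 3.9875 = 3.5751 mm/d
ETc = Kc × ET₀ = 1.18 × 3.5751 = 4.2186 mm/d
Crop demand D = ETc × 30 d = 4.2186 × 30 = 126.558 mm
Pe = 0.83 × 17.0 = 14.110 mm
D − Pe = 126.558 − 14.110 = 112.448 mm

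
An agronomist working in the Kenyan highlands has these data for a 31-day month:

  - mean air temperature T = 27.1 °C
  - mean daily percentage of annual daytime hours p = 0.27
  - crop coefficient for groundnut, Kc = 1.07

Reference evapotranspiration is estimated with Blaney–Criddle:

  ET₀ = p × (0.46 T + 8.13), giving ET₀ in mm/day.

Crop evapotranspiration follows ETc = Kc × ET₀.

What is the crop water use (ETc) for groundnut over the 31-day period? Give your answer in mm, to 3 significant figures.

184 mm

ET₀ = 0.27 × (0.46 × 27.1 + 8.13) = 0.27 × 20.596 = 5.5609 mm/d
ETc = Kc × ET₀ = 1.07 × 5.5609 = 5.9502 mm/d
Over 31 days: 5.9502 × 31 = 184.456 mm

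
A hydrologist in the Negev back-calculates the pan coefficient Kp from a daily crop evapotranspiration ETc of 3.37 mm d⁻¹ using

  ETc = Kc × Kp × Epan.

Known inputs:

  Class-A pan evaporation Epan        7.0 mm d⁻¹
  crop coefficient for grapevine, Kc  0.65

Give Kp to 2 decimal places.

ETc = Kc × Kp × Epan  ⇒  Kp = ETc / (Kc × Epan)
Kp = 3.37 / (0.65 × 7.0) = 3.37 / 4.550 = 0.7407

0.74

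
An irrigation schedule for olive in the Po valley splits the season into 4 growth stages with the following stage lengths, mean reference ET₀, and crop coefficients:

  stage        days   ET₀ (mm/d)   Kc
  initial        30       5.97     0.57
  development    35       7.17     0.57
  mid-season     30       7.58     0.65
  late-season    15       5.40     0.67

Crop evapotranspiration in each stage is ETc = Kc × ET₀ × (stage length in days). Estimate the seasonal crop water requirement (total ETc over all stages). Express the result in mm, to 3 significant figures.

447 mm

initial: 0.57 × 5.97 × 30 = 102.09 mm
development: 0.57 × 7.17 × 35 = 143.04 mm
mid-season: 0.65 × 7.58 × 30 = 147.81 mm
late-season: 0.67 × 5.40 × 15 = 54.27 mm
Seasonal total = 447.21 mm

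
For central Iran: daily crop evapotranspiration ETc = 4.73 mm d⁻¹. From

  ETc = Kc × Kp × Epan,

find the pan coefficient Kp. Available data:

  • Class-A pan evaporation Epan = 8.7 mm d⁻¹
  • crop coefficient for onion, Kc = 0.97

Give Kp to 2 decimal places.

0.56

ETc = Kc × Kp × Epan  ⇒  Kp = ETc / (Kc × Epan)
Kp = 4.73 / (0.97 × 8.7) = 4.73 / 8.439 = 0.5605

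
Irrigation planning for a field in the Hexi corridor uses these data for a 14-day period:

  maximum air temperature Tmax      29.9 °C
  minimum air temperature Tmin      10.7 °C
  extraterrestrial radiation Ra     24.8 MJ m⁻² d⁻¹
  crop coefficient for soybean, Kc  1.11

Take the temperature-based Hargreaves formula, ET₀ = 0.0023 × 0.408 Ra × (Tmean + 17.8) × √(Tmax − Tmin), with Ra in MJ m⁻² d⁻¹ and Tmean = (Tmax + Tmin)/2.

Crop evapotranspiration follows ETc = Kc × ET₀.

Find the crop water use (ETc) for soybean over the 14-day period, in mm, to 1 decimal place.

Tmean = (29.9 + 10.7)/2 = 20.30 °C
0.408 Ra = 0.408 × 24.8 = 10.1184 mm/d equivalent
ET₀ = 0.0023 × 10.1184 × (20.30 + 17.8) × √19.2 = 0.0023 × 10.1184 × 38.10 × 4.3818 = 3.8852 mm/d
ETc = Kc × ET₀ = 1.11 × 3.8852 = 4.3126 mm/d
Over 14 days: 4.3126 × 14 = 60.376 mm

60.4 mm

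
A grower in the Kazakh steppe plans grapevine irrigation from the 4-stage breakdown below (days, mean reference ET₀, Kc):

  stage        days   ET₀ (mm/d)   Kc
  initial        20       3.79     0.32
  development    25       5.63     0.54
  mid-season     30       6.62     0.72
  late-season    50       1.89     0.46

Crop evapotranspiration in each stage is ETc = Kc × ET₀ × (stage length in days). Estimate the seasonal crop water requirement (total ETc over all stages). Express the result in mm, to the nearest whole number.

initial: 0.32 × 3.79 × 20 = 24.26 mm
development: 0.54 × 5.63 × 25 = 76.01 mm
mid-season: 0.72 × 6.62 × 30 = 142.99 mm
late-season: 0.46 × 1.89 × 50 = 43.47 mm
Seasonal total = 286.73 mm

287 mm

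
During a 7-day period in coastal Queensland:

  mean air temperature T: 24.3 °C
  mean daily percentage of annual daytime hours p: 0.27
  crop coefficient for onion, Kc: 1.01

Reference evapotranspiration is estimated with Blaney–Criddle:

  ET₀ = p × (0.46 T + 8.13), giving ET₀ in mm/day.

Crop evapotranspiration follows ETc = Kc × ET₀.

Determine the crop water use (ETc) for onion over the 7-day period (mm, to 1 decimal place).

ET₀ = 0.27 × (0.46 × 24.3 + 8.13) = 0.27 × 19.308 = 5.2132 mm/d
ETc = Kc × ET₀ = 1.01 × 5.2132 = 5.2653 mm/d
Over 7 days: 5.2653 × 7 = 36.857 mm

36.9 mm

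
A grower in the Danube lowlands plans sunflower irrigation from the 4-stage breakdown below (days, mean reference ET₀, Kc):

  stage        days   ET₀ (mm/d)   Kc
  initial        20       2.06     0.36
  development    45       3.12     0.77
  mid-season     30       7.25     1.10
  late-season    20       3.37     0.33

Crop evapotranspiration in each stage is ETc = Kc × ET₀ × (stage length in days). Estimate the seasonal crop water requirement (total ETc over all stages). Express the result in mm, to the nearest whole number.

initial: 0.36 × 2.06 × 20 = 14.83 mm
development: 0.77 × 3.12 × 45 = 108.11 mm
mid-season: 1.10 × 7.25 × 30 = 239.25 mm
late-season: 0.33 × 3.37 × 20 = 22.24 mm
Seasonal total = 384.43 mm

384 mm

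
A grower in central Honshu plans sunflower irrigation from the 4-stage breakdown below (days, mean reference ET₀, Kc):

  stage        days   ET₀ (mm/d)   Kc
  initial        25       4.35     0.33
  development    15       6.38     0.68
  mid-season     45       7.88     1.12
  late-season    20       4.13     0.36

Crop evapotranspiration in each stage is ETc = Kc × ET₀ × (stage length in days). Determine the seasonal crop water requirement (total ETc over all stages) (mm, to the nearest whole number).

initial: 0.33 × 4.35 × 25 = 35.89 mm
development: 0.68 × 6.38 × 15 = 65.08 mm
mid-season: 1.12 × 7.88 × 45 = 397.15 mm
late-season: 0.36 × 4.13 × 20 = 29.74 mm
Seasonal total = 527.86 mm

528 mm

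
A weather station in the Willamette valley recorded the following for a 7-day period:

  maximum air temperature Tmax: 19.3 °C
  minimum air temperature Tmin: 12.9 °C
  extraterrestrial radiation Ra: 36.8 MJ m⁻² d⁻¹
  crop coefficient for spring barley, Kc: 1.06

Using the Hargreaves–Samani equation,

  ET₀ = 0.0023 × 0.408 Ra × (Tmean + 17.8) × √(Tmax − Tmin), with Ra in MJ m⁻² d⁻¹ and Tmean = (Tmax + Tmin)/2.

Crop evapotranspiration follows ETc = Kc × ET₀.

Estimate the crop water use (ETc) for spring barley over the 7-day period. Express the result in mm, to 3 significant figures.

22.0 mm

Tmean = (19.3 + 12.9)/2 = 16.10 °C
0.408 Ra = 0.408 × 36.8 = 15.0144 mm/d equivalent
ET₀ = 0.0023 × 15.0144 × (16.10 + 17.8) × √6.4 = 0.0023 × 15.0144 × 33.90 × 2.5298 = 2.9616 mm/d
ETc = Kc × ET₀ = 1.06 × 2.9616 = 3.1393 mm/d
Over 7 days: 3.1393 × 7 = 21.975 mm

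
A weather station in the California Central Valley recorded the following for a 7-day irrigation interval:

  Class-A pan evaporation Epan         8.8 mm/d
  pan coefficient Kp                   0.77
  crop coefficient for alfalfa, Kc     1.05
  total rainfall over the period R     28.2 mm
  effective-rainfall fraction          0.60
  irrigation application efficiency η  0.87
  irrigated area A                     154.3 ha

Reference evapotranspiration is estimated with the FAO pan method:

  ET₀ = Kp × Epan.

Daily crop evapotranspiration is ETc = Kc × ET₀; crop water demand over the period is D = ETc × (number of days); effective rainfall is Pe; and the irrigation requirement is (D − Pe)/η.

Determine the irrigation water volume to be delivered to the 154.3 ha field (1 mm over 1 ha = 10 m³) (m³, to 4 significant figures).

ET₀ = 0.77 × 8.8 = 6.7760 mm/d
ETc = Kc × ET₀ = 1.05 × 6.7760 = 7.1148 mm/d
Crop demand D = ETc × 7 d = 7.1148 × 7 = 49.804 mm
Pe = 0.60 × 28.2 = 16.920 mm
D − Pe = 49.804 − 16.920 = 32.884 mm
Gross irrigation = 32.884 / 0.87 = 37.798 mm
Volume = 37.798 mm × 154.3 ha × 10 = 58322.3 m³

58320 m³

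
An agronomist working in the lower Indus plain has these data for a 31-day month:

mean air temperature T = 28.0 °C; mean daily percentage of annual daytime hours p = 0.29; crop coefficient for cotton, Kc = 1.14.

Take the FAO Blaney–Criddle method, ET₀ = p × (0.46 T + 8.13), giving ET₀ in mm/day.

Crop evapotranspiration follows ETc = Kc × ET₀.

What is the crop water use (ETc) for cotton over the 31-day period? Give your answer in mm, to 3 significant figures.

215 mm

ET₀ = 0.29 × (0.46 × 28.0 + 8.13) = 0.29 × 21.010 = 6.0929 mm/d
ETc = Kc × ET₀ = 1.14 × 6.0929 = 6.9459 mm/d
Over 31 days: 6.9459 × 31 = 215.323 mm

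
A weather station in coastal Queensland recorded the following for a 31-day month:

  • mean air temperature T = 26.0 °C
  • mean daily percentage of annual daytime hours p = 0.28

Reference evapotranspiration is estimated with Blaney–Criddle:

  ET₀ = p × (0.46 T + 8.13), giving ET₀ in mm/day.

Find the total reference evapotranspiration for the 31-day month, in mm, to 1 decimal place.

ET₀ = 0.28 × (0.46 × 26.0 + 8.13) = 0.28 × 20.090 = 5.6252 mm/d
Monthly total = 5.6252 × 31 = 174.381 mm

174.4 mm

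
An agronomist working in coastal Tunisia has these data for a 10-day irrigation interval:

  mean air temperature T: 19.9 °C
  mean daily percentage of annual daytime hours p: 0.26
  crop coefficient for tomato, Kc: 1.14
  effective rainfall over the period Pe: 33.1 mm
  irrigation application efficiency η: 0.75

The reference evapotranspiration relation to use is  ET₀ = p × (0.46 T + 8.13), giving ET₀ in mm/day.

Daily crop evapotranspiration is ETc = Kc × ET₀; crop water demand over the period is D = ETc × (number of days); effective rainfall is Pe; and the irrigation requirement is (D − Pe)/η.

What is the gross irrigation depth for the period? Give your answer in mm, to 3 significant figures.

24.2 mm

ET₀ = 0.26 × (0.46 × 19.9 + 8.13) = 0.26 × 17.284 = 4.4938 mm/d
ETc = Kc × ET₀ = 1.14 × 4.4938 = 5.1229 mm/d
Crop demand D = ETc × 10 d = 5.1229 × 10 = 51.229 mm
D − Pe = 51.229 − 33.1 = 18.129 mm
Gross irrigation = 18.129 / 0.75 = 24.172 mm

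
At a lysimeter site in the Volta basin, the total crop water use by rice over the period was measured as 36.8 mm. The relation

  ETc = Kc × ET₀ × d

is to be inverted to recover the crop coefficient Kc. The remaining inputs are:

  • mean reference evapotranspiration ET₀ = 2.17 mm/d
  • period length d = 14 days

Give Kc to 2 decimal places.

1.21

ETc = Kc × ET₀ × d  ⇒  Kc = ETc / (ET₀ × d)
Kc = 36.8 / (2.17 × 14) = 36.8 / 30.38 = 1.2113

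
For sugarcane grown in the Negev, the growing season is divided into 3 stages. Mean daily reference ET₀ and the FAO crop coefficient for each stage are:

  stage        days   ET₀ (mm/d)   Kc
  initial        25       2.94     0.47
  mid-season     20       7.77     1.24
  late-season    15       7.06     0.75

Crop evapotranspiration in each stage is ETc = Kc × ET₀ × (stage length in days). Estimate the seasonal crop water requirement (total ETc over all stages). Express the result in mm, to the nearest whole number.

307 mm

initial: 0.47 × 2.94 × 25 = 34.55 mm
mid-season: 1.24 × 7.77 × 20 = 192.70 mm
late-season: 0.75 × 7.06 × 15 = 79.43 mm
Seasonal total = 306.68 mm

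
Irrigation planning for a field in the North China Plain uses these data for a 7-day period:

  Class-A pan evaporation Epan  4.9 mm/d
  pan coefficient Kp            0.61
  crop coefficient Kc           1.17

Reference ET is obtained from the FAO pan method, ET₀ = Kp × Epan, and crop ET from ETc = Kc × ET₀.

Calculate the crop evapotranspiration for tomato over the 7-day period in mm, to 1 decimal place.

ET₀ = 0.61 × 4.9 = 2.9890 mm/d
ETc = Kc × ET₀ = 1.17 × 2.9890 = 3.4971 mm/d
Over 7 days: 3.4971 × 7 = 24.480 mm

24.5 mm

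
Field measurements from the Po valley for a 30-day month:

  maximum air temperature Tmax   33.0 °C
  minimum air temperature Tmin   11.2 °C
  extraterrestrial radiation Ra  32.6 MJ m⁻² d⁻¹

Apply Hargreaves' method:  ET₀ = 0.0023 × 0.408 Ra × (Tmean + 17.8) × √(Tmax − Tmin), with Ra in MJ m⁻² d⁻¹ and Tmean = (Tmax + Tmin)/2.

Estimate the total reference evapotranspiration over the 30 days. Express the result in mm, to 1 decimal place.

Tmean = (33.0 + 11.2)/2 = 22.10 °C
0.408 Ra = 0.408 × 32.6 = 13.3008 mm/d equivalent
ET₀ = 0.0023 × 13.3008 × (22.10 + 17.8) × √21.8 = 0.0023 × 13.3008 × 39.90 × 4.6690 = 5.6990 mm/d
Over 30 days: 5.6990 × 30 = 170.970 mm

171.0 mm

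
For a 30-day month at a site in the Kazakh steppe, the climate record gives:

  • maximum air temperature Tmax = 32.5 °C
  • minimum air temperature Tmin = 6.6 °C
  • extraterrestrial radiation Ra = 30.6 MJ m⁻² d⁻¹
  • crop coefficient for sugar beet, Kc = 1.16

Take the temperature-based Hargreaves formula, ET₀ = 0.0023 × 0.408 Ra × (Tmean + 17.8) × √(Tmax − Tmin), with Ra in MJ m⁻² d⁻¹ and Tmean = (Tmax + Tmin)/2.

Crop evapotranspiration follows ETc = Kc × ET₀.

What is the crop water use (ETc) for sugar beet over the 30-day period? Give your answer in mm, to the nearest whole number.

190 mm

Tmean = (32.5 + 6.6)/2 = 19.55 °C
0.408 Ra = 0.408 × 30.6 = 12.4848 mm/d equivalent
ET₀ = 0.0023 × 12.4848 × (19.55 + 17.8) × √25.9 = 0.0023 × 12.4848 × 37.35 × 5.0892 = 5.4582 mm/d
ETc = Kc × ET₀ = 1.16 × 5.4582 = 6.3315 mm/d
Over 30 days: 6.3315 × 30 = 189.945 mm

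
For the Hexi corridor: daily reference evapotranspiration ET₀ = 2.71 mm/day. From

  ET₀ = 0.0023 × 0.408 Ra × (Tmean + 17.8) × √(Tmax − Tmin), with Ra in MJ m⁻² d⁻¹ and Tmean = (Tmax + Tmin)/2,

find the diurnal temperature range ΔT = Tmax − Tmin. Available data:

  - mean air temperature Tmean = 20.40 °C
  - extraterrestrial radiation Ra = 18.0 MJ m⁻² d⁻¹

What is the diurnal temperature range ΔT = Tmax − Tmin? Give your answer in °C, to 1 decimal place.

√ΔT = ET₀ / [0.0023 × 0.408 × Ra × (Tmean+17.8)] = 2.71 / (0.0023 × 7.3440 × 38.20) = 4.2000
ΔT = 4.2000² = 17.640 °C

17.6 °C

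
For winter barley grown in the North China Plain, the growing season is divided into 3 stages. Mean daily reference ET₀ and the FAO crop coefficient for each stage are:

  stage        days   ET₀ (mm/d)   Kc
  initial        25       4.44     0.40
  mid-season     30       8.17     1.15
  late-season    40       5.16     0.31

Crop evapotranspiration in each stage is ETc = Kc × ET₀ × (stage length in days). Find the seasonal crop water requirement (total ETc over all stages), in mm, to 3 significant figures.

initial: 0.40 × 4.44 × 25 = 44.40 mm
mid-season: 1.15 × 8.17 × 30 = 281.87 mm
late-season: 0.31 × 5.16 × 40 = 63.98 mm
Seasonal total = 390.25 mm

390 mm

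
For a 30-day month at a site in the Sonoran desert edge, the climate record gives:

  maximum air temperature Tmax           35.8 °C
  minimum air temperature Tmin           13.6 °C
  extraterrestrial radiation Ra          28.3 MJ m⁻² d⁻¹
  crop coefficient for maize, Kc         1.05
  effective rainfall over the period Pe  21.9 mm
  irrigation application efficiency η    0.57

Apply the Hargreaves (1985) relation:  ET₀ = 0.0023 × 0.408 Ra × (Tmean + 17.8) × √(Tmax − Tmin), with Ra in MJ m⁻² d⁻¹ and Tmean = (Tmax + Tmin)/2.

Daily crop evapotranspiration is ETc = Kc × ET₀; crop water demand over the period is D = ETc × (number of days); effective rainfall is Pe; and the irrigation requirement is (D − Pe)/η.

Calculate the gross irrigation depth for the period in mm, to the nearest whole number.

Tmean = (35.8 + 13.6)/2 = 24.70 °C
0.408 Ra = 0.408 × 28.3 = 11.5464 mm/d equivalent
ET₀ = 0.0023 × 11.5464 × (24.70 + 17.8) × √22.2 = 0.0023 × 11.5464 × 42.50 × 4.7117 = 5.3179 mm/d
ETc = Kc × ET₀ = 1.05 × 5.3179 = 5.5838 mm/d
Crop demand D = ETc × 30 d = 5.5838 × 30 = 167.514 mm
D − Pe = 167.514 − 21.9 = 145.614 mm
Gross irrigation = 145.614 / 0.57 = 255.463 mm

255 mm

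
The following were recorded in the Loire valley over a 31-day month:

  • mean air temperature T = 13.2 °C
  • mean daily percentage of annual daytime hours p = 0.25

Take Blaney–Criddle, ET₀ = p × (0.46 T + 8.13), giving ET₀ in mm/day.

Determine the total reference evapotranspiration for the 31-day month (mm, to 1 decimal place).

ET₀ = 0.25 × (0.46 × 13.2 + 8.13) = 0.25 × 14.202 = 3.5505 mm/d
Monthly total = 3.5505 × 31 = 110.066 mm

110.1 mm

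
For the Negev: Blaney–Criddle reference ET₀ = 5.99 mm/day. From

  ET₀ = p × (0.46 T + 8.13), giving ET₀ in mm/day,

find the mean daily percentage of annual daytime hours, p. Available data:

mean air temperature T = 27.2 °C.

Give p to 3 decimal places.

0.290

p = ET₀ / (0.46 T + 8.13) = 5.99 / (0.46 × 27.2 + 8.13) = 5.99 / 20.642 = 0.2902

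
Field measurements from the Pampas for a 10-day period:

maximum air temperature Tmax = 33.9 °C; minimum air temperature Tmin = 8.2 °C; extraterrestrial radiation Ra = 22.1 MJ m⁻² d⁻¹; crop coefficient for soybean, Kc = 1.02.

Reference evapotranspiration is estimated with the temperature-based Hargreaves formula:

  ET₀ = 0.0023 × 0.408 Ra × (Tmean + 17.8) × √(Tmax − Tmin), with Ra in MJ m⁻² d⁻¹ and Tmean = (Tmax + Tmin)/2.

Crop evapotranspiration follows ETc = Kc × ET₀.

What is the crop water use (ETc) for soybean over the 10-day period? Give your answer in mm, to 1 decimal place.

Tmean = (33.9 + 8.2)/2 = 21.05 °C
0.408 Ra = 0.408 × 22.1 = 9.0168 mm/d equivalent
ET₀ = 0.0023 × 9.0168 × (21.05 + 17.8) × √25.7 = 0.0023 × 9.0168 × 38.85 × 5.0695 = 4.0845 mm/d
ETc = Kc × ET₀ = 1.02 × 4.0845 = 4.1662 mm/d
Over 10 days: 4.1662 × 10 = 41.662 mm

41.7 mm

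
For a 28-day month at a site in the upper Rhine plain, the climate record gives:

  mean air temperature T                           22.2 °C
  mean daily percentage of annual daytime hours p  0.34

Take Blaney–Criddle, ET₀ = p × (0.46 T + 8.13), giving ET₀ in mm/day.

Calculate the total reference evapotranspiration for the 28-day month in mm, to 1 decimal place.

174.6 mm

ET₀ = 0.34 × (0.46 × 22.2 + 8.13) = 0.34 × 18.342 = 6.2363 mm/d
Monthly total = 6.2363 × 28 = 174.616 mm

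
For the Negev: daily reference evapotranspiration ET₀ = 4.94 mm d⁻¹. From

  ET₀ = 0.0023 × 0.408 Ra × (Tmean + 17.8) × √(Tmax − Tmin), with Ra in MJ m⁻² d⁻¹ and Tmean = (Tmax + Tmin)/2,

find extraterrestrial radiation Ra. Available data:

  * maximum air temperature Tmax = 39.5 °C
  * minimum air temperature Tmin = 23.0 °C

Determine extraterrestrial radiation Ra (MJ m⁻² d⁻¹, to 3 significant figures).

Tmean = (39.5+23.0)/2 = 31.25 °C; ΔT = 16.5
Ra = ET₀ / [0.0023 × 0.408 × (Tmean+17.8) × √ΔT]
   = 4.94 / (0.0023 × 0.408 × 49.05 × 4.0620) = 26.422 MJ m⁻² d⁻¹

26.4 MJ m⁻² d⁻¹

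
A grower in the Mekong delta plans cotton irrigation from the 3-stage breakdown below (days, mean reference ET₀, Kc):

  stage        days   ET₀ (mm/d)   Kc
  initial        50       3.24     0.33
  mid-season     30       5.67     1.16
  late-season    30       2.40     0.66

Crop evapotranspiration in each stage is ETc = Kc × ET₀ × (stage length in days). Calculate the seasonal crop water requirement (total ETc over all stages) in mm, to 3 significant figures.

298 mm

initial: 0.33 × 3.24 × 50 = 53.46 mm
mid-season: 1.16 × 5.67 × 30 = 197.32 mm
late-season: 0.66 × 2.40 × 30 = 47.52 mm
Seasonal total = 298.30 mm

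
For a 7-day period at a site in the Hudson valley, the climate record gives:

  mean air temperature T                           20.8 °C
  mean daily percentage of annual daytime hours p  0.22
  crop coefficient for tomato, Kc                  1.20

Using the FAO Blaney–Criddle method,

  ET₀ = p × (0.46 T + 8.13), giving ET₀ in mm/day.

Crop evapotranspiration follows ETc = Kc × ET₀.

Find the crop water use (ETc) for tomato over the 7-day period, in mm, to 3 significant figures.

ET₀ = 0.22 × (0.46 × 20.8 + 8.13) = 0.22 × 17.698 = 3.8936 mm/d
ETc = Kc × ET₀ = 1.20 × 3.8936 = 4.6723 mm/d
Over 7 days: 4.6723 × 7 = 32.706 mm

32.7 mm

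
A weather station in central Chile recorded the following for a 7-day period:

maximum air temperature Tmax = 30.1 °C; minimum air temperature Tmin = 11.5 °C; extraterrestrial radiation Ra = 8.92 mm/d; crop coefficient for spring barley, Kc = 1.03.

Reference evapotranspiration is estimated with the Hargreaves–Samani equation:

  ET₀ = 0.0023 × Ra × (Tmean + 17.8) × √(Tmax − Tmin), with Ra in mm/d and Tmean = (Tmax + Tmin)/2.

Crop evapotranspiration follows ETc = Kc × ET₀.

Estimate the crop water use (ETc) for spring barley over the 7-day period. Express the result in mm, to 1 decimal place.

24.6 mm

Tmean = (30.1 + 11.5)/2 = 20.80 °C
ET₀ = 0.0023 × 8.92 × (20.80 + 17.8) × √18.6 = 0.0023 × 8.92 × 38.60 × 4.3128 = 3.4154 mm/d
ETc = Kc × ET₀ = 1.03 × 3.4154 = 3.5179 mm/d
Over 7 days: 3.5179 × 7 = 24.625 mm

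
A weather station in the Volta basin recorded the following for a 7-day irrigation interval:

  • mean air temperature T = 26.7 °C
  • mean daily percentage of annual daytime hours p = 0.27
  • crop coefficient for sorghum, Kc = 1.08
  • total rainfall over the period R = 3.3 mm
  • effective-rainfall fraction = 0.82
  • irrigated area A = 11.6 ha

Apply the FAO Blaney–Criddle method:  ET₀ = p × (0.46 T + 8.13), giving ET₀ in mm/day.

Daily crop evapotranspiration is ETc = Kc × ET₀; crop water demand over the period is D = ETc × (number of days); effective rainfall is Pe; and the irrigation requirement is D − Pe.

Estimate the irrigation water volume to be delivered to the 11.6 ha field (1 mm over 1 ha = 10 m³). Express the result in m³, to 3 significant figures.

4520 m³

ET₀ = 0.27 × (0.46 × 26.7 + 8.13) = 0.27 × 20.412 = 5.5112 mm/d
ETc = Kc × ET₀ = 1.08 × 5.5112 = 5.9521 mm/d
Crop demand D = ETc × 7 d = 5.9521 × 7 = 41.665 mm
Pe = 0.82 × 3.3 = 2.706 mm
D − Pe = 41.665 − 2.706 = 38.959 mm
Volume = 38.959 mm × 11.6 ha × 10 = 4519.2 m³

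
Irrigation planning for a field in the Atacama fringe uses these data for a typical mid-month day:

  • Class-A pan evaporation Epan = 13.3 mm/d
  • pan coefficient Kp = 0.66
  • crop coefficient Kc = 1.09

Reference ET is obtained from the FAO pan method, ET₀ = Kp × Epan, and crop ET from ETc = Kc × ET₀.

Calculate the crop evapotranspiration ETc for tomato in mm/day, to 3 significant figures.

9.57 mm/day

ET₀ = 0.66 × 13.3 = 8.7780 mm/d
ETc = Kc × ET₀ = 1.09 × 8.7780 = 9.5680 mm/d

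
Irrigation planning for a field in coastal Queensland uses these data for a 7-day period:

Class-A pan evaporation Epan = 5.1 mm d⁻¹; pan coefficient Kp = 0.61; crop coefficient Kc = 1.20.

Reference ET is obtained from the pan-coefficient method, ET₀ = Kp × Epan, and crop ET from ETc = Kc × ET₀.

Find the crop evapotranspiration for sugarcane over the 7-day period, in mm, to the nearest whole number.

26 mm

ET₀ = 0.61 × 5.1 = 3.1110 mm/d
ETc = Kc × ET₀ = 1.20 × 3.1110 = 3.7332 mm/d
Over 7 days: 3.7332 × 7 = 26.132 mm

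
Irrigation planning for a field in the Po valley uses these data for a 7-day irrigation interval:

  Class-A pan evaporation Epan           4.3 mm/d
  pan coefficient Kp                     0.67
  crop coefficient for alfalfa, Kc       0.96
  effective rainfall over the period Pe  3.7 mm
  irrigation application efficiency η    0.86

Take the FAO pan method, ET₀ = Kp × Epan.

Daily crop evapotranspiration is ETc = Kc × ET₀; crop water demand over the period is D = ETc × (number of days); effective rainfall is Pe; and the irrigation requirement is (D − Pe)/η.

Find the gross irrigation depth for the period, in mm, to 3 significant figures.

ET₀ = 0.67 × 4.3 = 2.8810 mm/d
ETc = Kc × ET₀ = 0.96 × 2.8810 = 2.7658 mm/d
Crop demand D = ETc × 7 d = 2.7658 × 7 = 19.361 mm
D − Pe = 19.361 − 3.7 = 15.661 mm
Gross irrigation = 15.661 / 0.86 = 18.210 mm

18.2 mm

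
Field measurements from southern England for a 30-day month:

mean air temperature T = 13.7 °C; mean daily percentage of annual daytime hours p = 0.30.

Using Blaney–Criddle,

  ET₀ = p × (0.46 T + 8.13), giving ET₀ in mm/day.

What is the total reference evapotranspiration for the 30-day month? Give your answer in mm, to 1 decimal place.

ET₀ = 0.30 × (0.46 × 13.7 + 8.13) = 0.30 × 14.432 = 4.3296 mm/d
Monthly total = 4.3296 × 30 = 129.888 mm

129.9 mm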